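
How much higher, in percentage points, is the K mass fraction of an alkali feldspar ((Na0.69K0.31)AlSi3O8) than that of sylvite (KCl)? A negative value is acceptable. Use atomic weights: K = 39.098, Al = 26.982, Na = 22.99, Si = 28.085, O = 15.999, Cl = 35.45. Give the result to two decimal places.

M((Na0.69K0.31)AlSi3O8) = 267.212 g/mol, so wt% K = 12.120/267.212 × 100 = 4.54%.
M(KCl) = 74.548 g/mol, so wt% K = 39.098/74.548 × 100 = 52.45%.
4.54 − 52.45 = -47.91 pp.

-47.91 percentage points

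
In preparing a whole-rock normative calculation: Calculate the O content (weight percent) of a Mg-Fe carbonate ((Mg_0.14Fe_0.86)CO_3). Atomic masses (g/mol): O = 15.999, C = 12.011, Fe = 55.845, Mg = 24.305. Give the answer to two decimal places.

M((Mg_0.14Fe_0.86)CO_3) = 111.437 g/mol.
O contributes 3 × 15.999 = 47.997 g per mole.
47.997/111.437 = 0.4307 → 43.07%.

43.07 weight percent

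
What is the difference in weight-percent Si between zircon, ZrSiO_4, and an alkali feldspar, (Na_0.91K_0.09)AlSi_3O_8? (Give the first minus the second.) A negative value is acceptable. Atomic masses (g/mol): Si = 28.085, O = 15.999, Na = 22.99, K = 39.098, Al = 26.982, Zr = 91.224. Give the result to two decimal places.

M(ZrSiO_4) = 183.305 g/mol, so wt% Si = 28.085/183.305 × 100 = 15.32%.
M((Na_0.91K_0.09)AlSi_3O_8) = 263.669 g/mol, so wt% Si = 84.255/263.669 × 100 = 31.95%.
15.32 − 31.95 = -16.63 pp.

-16.63 percentage points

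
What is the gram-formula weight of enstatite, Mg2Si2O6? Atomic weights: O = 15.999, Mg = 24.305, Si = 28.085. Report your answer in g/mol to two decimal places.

200.77 g/mol

M = 2×24.305 + 2×28.085 + 6×15.999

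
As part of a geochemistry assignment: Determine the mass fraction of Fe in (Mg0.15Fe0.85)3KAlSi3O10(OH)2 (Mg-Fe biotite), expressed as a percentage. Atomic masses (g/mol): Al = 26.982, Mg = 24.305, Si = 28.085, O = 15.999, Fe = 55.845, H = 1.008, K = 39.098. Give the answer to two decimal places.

Formula mass = 0.45×24.305 + 2.55×55.845 + 1×39.098 + 1×26.982 + 3×28.085 + 12×15.999 + 2×1.008 = 497.681 g/mol, of which 142.405 g is Fe.
So Fe makes up 142.405/497.681 = 0.2861 of the mass, i.e. 28.61%.

28.61 mass %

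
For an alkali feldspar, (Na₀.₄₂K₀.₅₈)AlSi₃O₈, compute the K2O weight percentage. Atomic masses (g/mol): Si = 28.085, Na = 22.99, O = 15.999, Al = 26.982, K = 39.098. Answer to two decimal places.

10.06 wt%

M((Na₀.₄₂K₀.₅₈)AlSi₃O₈) = 271.562 g/mol; M(K2O) = 94.195 g/mol.
Moles K2O per formula unit = 0.58 K ÷ 2 = 0.2900.
K2O fraction = (0.2900 × 94.195) / 271.562 = 27.317/271.562 = 0.1006.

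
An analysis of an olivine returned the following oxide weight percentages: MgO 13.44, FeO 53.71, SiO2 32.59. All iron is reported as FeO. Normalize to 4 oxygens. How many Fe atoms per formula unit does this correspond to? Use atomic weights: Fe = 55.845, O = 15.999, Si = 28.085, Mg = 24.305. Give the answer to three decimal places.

MgO: 13.44/40.304 = 0.33347 mol → 0.33347 mol Mg, 0.33347 mol O.
FeO: 53.71/71.844 = 0.74759 mol → 0.74759 mol Fe, 0.74759 mol O.
SiO2: 32.59/60.083 = 0.54242 mol → 0.54242 mol Si, 1.08484 mol O.
Total oxygen = 2.16590 mol. Normalization factor = 4/2.16590 = 1.84681.
Fe per 4 O = 0.74759 × 1.84681 = 1.381.

1.381 Fe apfu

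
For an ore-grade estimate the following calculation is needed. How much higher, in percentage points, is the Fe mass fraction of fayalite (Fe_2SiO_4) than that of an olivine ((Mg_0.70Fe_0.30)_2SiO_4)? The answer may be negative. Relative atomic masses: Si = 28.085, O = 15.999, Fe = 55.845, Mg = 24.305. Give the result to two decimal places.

First mineral: 111.690 g Fe in 203.771 g formula = 54.81 wt% Fe.
Second mineral: 33.507 g Fe in 159.615 g formula = 20.99 wt% Fe.
54.81% − 20.99% gives a difference of 33.82 percentage points.

33.82 percentage points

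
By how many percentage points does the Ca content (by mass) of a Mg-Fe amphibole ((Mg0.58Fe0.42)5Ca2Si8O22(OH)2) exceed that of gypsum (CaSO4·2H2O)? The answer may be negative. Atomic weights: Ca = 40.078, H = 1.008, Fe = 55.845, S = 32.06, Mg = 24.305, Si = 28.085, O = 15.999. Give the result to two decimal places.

-14.16 percentage points

Ca in (Mg0.58Fe0.42)5Ca2Si8O22(OH)2: molar mass 878.587 g/mol; 2×40.078 = 80.156 g → 9.12 wt%.
Ca in CaSO4·2H2O: molar mass 172.164 g/mol; 1×40.078 = 40.078 g → 23.28 wt%.
Difference = 9.12 − 23.28 = -14.16 percentage points.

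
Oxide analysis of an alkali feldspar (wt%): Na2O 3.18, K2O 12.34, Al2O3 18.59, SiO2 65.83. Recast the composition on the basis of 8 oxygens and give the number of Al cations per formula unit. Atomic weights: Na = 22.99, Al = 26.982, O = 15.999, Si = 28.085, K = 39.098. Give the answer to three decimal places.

0.999 Al apfu

Na2O: 3.18/61.979 = 0.05131 mol → 0.10262 mol Na, 0.05131 mol O.
K2O: 12.34/94.195 = 0.13100 mol → 0.26200 mol K, 0.13100 mol O.
Al2O3: 18.59/101.961 = 0.18232 mol → 0.36464 mol Al, 0.54696 mol O.
SiO2: 65.83/60.083 = 1.09565 mol → 1.09565 mol Si, 2.19130 mol O.
Total oxygen = 2.92057 mol. Normalization factor = 8/2.92057 = 2.73919.
Al per 8 O = 0.36464 × 2.73919 = 0.999.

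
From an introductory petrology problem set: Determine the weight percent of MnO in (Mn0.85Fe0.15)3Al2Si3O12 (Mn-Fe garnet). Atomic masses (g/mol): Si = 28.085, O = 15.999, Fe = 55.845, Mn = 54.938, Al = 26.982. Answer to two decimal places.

Molar mass of (Mn0.85Fe0.15)3Al2Si3O12 = 2.55×54.938 + 0.45×55.845 + 2×26.982 + 3×28.085 + 12×15.999 = 495.429 g/mol.
Each formula unit contains 2.55 Mn, equivalent to 2.55/1 = 2.5500 mol MnO.
M(MnO) = 1×54.938 + 1×15.999 = 70.937 g/mol.
Mass of MnO per formula unit = 2.5500 × 70.937 = 180.889 g.
MnO wt% = 180.889 / 495.429 × 100 = 36.51%.

36.51 wt%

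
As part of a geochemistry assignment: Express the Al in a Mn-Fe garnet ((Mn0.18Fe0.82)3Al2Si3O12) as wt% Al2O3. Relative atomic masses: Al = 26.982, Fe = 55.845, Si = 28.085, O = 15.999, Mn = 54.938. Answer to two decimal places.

20.50 wt%

Molar mass of (Mn0.18Fe0.82)3Al2Si3O12 = 0.54·54.938 + 2.46·55.845 + 2·26.982 + 3·28.085 + 12·15.999 = 497.252 g/mol.
Each formula unit contains 2 Al, equivalent to 2/2 = 1.0000 mol Al2O3.
M(Al2O3) = 2×26.982 + 3×15.999 = 101.961 g/mol.
Mass of Al2O3 per formula unit = 1.0000 × 101.961 = 101.961 g.
Al2O3 wt% = 101.961 / 497.252 × 100 = 20.50%.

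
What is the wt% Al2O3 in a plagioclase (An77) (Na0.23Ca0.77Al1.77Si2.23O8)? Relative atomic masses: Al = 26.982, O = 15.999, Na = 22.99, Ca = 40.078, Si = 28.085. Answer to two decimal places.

32.87 wt%

M(Na0.23Ca0.77Al1.77Si2.23O8) = 274.527 g/mol; M(Al2O3) = 101.961 g/mol.
Moles Al2O3 per formula unit = 1.77 Al ÷ 2 = 0.8850.
Al2O3 fraction = (0.8850 × 101.961) / 274.527 = 90.235/274.527 = 0.3287.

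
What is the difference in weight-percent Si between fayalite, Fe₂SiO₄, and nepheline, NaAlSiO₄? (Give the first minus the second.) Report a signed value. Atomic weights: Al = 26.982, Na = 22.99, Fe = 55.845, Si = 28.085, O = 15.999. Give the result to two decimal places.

First mineral: 28.085 g Si in 203.771 g formula = 13.78 wt% Si.
Second mineral: 28.085 g Si in 142.053 g formula = 19.77 wt% Si.
13.78% − 19.77% gives a difference of -5.99 percentage points.

-5.99 percentage points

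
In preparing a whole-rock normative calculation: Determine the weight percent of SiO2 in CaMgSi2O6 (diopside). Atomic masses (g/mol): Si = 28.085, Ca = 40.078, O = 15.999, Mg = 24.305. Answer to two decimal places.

Formula mass = 216.547 g/mol.
2 Si → 2.0000 mol SiO2 per formula unit; M(SiO2) = 60.083, so SiO2 mass = 120.166 g.
120.166/216.547 × 100 = 55.49 wt%.

55.49 wt%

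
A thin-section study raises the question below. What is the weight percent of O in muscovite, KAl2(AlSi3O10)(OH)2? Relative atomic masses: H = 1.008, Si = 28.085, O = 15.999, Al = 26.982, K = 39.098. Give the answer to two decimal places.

Formula mass = 1*39.098 + 3*26.982 + 3*28.085 + 12*15.999 + 2*1.008 = 398.303 g/mol, of which 191.988 g is O.
So O makes up 191.988/398.303 = 0.4820 of the mass, i.e. 48.20%.

48.20 wt%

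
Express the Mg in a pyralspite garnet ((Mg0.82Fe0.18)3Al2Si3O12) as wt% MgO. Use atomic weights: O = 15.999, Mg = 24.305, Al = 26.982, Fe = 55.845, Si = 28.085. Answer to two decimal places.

23.60 wt%

Formula mass = 420.154 g/mol.
2.46 Mg → 2.4600 mol MgO per formula unit; M(MgO) = 40.304, so MgO mass = 99.148 g.
99.148/420.154 × 100 = 23.60 wt%.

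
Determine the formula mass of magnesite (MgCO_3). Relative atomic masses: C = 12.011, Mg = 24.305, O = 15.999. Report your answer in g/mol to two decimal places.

84.31 g/mol

Mg: 1 × 24.305 = 24.3050
C: 1 × 12.011 = 12.0110
O: 3 × 15.999 = 47.9970
Summing the contributions gives the formula mass.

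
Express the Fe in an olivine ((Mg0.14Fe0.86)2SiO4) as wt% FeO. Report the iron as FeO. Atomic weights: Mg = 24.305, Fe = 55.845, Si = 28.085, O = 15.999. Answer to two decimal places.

63.39 wt%

Molar mass of (Mg0.14Fe0.86)2SiO4 = 0.28×24.305 + 1.72×55.845 + 1×28.085 + 4×15.999 = 194.940 g/mol.
Each formula unit contains 1.72 Fe, equivalent to 1.72/1 = 1.7200 mol FeO.
M(FeO) = 1×55.845 + 1×15.999 = 71.844 g/mol.
Mass of FeO per formula unit = 1.7200 × 71.844 = 123.572 g.
FeO wt% = 123.572 / 194.940 × 100 = 63.39%.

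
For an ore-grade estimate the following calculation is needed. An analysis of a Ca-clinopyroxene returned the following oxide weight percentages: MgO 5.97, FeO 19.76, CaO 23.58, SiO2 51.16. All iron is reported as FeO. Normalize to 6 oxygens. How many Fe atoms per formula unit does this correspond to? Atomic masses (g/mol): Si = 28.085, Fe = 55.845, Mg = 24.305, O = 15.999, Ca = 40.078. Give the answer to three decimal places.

0.648 Fe apfu

MgO: 5.97/40.304 = 0.14812 mol → 0.14812 mol Mg, 0.14812 mol O.
FeO: 19.76/71.844 = 0.27504 mol → 0.27504 mol Fe, 0.27504 mol O.
CaO: 23.58/56.077 = 0.42049 mol → 0.42049 mol Ca, 0.42049 mol O.
SiO2: 51.16/60.083 = 0.85149 mol → 0.85149 mol Si, 1.70298 mol O.
Total oxygen = 2.54663 mol. Normalization factor = 6/2.54663 = 2.35605.
Fe per 6 O = 0.27504 × 2.35605 = 0.648.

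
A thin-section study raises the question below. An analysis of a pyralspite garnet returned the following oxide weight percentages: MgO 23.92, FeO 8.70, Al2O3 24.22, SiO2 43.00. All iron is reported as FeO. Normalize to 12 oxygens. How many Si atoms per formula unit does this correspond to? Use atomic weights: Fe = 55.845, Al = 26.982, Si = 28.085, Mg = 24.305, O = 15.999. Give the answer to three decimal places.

3.004 Si apfu

MgO (M=40.304): mol = 0.59349; Mg = 0.59349, O = 0.59349.
FeO (M=71.844): mol = 0.12110; Fe = 0.12110, O = 0.12110.
Al2O3 (M=101.961): mol = 0.23754; Al = 0.47508, O = 0.71262.
SiO2 (M=60.083): mol = 0.71568; Si = 0.71568, O = 1.43136.
ΣO = 2.85857; factor = 12/ΣO = 4.19790.
Si apfu = 0.71568 × 4.19790 = 3.004.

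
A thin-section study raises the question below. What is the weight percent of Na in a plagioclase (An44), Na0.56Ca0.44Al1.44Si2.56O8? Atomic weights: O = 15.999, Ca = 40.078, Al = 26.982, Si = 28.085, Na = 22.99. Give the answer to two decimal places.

M(Na0.56Ca0.44Al1.44Si2.56O8) = 269.252 g/mol.
Na contributes 0.56 × 22.99 = 12.874 g per mole.
12.874/269.252 = 0.0478 → 4.78%.

4.78 mass %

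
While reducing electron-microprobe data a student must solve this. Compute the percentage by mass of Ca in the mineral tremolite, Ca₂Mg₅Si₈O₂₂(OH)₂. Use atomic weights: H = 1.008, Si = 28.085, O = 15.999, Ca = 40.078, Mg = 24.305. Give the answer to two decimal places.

9.87 weight percent

Molar mass of Ca₂Mg₅Si₈O₂₂(OH)₂: 2·40.078 + 5·24.305 + 8·28.085 + 24·15.999 + 2·1.008 = 812.353 g/mol.
Mass of Ca per formula unit: 2 × 40.078 = 80.156 g.
Weight fraction Ca = 80.156 / 812.353 = 0.0987.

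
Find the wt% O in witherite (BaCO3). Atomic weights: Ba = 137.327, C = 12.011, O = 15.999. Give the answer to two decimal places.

24.32 wt%

Molar mass of BaCO3: 1*137.327 + 1*12.011 + 3*15.999 = 197.335 g/mol.
Mass of O per formula unit: 3 × 15.999 = 47.997 g.
Weight fraction O = 47.997 / 197.335 = 0.2432.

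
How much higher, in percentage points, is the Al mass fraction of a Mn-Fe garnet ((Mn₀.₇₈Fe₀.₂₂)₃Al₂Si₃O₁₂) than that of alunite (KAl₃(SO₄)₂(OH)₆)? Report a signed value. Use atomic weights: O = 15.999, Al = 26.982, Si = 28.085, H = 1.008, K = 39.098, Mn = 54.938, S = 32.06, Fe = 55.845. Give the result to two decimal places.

First mineral: 53.964 g Al in 495.620 g formula = 10.89 wt% Al.
Second mineral: 80.946 g Al in 414.198 g formula = 19.54 wt% Al.
10.89% − 19.54% gives a difference of -8.65 percentage points.

-8.65 percentage points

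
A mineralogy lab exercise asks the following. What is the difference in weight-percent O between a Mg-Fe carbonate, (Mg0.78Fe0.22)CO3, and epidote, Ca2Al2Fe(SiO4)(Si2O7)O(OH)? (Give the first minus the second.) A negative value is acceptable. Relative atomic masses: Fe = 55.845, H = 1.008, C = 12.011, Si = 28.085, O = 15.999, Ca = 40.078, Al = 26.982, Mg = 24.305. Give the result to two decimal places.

First mineral: 47.997 g O in 91.252 g formula = 52.60 wt% O.
Second mineral: 207.987 g O in 483.215 g formula = 43.04 wt% O.
52.60% − 43.04% gives a difference of 9.56 percentage points.

9.56 percentage points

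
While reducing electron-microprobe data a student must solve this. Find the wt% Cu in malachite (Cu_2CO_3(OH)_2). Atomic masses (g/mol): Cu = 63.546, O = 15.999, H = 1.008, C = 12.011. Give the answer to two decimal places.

57.48 weight percent

Molar mass of Cu_2CO_3(OH)_2: 2*63.546 + 1*12.011 + 5*15.999 + 2*1.008 = 221.114 g/mol.
Mass of Cu per formula unit: 2 × 63.546 = 127.092 g.
Weight fraction Cu = 127.092 / 221.114 = 0.5748.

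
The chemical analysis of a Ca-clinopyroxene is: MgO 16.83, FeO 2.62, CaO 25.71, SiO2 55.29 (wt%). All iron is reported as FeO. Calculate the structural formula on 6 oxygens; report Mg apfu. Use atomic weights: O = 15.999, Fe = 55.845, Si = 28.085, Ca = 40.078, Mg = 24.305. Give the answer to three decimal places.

MgO: 16.83/40.304 = 0.41758 mol → 0.41758 mol Mg, 0.41758 mol O.
FeO: 2.62/71.844 = 0.03647 mol → 0.03647 mol Fe, 0.03647 mol O.
CaO: 25.71/56.077 = 0.45848 mol → 0.45848 mol Ca, 0.45848 mol O.
SiO2: 55.29/60.083 = 0.92023 mol → 0.92023 mol Si, 1.84046 mol O.
Total oxygen = 2.75299 mol. Normalization factor = 6/2.75299 = 2.17945.
Mg per 6 O = 0.41758 × 2.17945 = 0.910.

0.910 Mg apfu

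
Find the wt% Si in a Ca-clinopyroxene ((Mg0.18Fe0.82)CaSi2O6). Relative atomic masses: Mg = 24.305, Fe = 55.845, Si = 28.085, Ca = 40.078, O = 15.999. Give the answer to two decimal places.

M((Mg0.18Fe0.82)CaSi2O6) = 242.410 g/mol.
Si contributes 2 × 28.085 = 56.170 g per mole.
56.170/242.410 = 0.2317 → 23.17%.

23.17 weight percent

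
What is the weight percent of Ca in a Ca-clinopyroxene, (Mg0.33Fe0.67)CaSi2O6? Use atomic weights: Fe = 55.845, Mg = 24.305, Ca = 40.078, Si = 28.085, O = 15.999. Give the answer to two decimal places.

M((Mg0.33Fe0.67)CaSi2O6) = 237.679 g/mol.
Ca contributes 1 × 40.078 = 40.078 g per mole.
40.078/237.679 = 0.1686 → 16.86%.

16.86 mass %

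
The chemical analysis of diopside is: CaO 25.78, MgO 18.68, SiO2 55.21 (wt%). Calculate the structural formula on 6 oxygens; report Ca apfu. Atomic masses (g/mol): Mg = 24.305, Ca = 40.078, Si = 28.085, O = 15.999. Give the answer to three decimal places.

CaO: 25.78/56.077 = 0.45973 mol → 0.45973 mol Ca, 0.45973 mol O.
MgO: 18.68/40.304 = 0.46348 mol → 0.46348 mol Mg, 0.46348 mol O.
SiO2: 55.21/60.083 = 0.91890 mol → 0.91890 mol Si, 1.83780 mol O.
Total oxygen = 2.76101 mol. Normalization factor = 6/2.76101 = 2.17312.
Ca per 6 O = 0.45973 × 2.17312 = 0.999.

0.999 Ca apfu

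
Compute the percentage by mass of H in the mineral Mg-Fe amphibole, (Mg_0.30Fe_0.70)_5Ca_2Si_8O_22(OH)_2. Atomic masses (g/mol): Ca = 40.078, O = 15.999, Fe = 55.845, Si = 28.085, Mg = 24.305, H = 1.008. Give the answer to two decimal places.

0.22 wt%

M((Mg_0.30Fe_0.70)_5Ca_2Si_8O_22(OH)_2) = 922.743 g/mol.
H contributes 2 × 1.008 = 2.016 g per mole.
2.016/922.743 = 0.0022 → 0.22%.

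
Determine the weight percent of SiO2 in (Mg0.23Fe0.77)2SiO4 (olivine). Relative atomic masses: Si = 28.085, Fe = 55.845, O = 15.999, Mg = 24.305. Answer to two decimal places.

Molar mass of (Mg0.23Fe0.77)2SiO4 = 0.46×24.305 + 1.54×55.845 + 1×28.085 + 4×15.999 = 189.263 g/mol.
Each formula unit contains 1 Si, equivalent to 1/1 = 1.0000 mol SiO2.
M(SiO2) = 1×28.085 + 2×15.999 = 60.083 g/mol.
Mass of SiO2 per formula unit = 1.0000 × 60.083 = 60.083 g.
SiO2 wt% = 60.083 / 189.263 × 100 = 31.75%.

31.75 wt%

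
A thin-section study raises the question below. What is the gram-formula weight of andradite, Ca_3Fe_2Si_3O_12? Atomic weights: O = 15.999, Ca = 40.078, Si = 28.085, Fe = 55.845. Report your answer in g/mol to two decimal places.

508.17 g/mol

Ca: 3 × 40.078 = 120.2340
Fe: 2 × 55.845 = 111.6900
Si: 3 × 28.085 = 84.2550
O: 12 × 15.999 = 191.9880
Summing the contributions gives the formula mass.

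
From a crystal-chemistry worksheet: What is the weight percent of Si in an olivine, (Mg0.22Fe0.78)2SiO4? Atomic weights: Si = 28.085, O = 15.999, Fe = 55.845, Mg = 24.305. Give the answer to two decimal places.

Molar mass of (Mg0.22Fe0.78)2SiO4: 0.44·24.305 + 1.56·55.845 + 1·28.085 + 4·15.999 = 189.893 g/mol.
Mass of Si per formula unit: 1 × 28.085 = 28.085 g.
Weight fraction Si = 28.085 / 189.893 = 0.1479.

14.79 weight percent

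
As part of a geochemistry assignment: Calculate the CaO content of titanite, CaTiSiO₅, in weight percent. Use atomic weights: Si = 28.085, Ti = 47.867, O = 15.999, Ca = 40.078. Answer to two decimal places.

M(CaTiSiO₅) = 196.025 g/mol; M(CaO) = 56.077 g/mol.
Moles CaO per formula unit = 1 Ca ÷ 1 = 1.0000.
CaO fraction = (1.0000 × 56.077) / 196.025 = 56.077/196.025 = 0.2861.

28.61 wt%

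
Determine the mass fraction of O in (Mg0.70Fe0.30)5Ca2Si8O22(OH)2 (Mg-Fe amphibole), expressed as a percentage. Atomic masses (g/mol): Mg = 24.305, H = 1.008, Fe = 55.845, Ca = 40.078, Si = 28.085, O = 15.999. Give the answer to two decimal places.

M((Mg0.70Fe0.30)5Ca2Si8O22(OH)2) = 859.663 g/mol.
O contributes 24 × 15.999 = 383.976 g per mole.
383.976/859.663 = 0.4467 → 44.67%.

44.67 weight percent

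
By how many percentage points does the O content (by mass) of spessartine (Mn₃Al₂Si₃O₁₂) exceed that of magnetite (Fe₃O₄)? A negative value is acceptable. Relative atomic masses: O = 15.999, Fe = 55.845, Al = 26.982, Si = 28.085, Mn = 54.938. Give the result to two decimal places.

M(Mn₃Al₂Si₃O₁₂) = 495.021 g/mol, so wt% O = 191.988/495.021 × 100 = 38.78%.
M(Fe₃O₄) = 231.531 g/mol, so wt% O = 63.996/231.531 × 100 = 27.64%.
38.78 − 27.64 = 11.14 pp.

11.14 percentage points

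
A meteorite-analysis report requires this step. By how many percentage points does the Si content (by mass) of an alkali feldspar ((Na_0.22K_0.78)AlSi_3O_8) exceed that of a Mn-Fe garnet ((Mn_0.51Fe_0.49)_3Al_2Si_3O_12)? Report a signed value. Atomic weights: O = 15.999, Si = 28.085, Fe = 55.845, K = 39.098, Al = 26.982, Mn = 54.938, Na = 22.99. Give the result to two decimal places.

M((Na_0.22K_0.78)AlSi_3O_8) = 274.783 g/mol, so wt% Si = 84.255/274.783 × 100 = 30.66%.
M((Mn_0.51Fe_0.49)_3Al_2Si_3O_12) = 496.354 g/mol, so wt% Si = 84.255/496.354 × 100 = 16.97%.
30.66 − 16.97 = 13.69 pp.

13.69 percentage points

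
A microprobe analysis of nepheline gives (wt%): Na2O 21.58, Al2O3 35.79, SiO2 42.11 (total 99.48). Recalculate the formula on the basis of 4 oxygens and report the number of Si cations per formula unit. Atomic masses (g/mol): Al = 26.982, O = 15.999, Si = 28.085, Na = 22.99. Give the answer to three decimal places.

Na2O (M=61.979): mol = 0.34818; Na = 0.69636, O = 0.34818.
Al2O3 (M=101.961): mol = 0.35102; Al = 0.70204, O = 1.05306.
SiO2 (M=60.083): mol = 0.70086; Si = 0.70086, O = 1.40172.
ΣO = 2.80296; factor = 4/ΣO = 1.42706.
Si apfu = 0.70086 × 1.42706 = 1.000.

1.000 Si apfu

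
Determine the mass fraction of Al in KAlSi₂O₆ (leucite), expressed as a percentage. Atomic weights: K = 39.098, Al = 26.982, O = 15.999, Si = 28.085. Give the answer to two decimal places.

Molar mass of KAlSi₂O₆: 1·39.098 + 1·26.982 + 2·28.085 + 6·15.999 = 218.244 g/mol.
Mass of Al per formula unit: 1 × 26.982 = 26.982 g.
Weight fraction Al = 26.982 / 218.244 = 0.1236.

12.36 wt%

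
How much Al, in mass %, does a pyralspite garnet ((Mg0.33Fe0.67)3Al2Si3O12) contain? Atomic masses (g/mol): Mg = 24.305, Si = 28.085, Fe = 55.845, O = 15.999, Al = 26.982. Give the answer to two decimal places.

M((Mg0.33Fe0.67)3Al2Si3O12) = 466.517 g/mol.
Al contributes 2 × 26.982 = 53.964 g per mole.
53.964/466.517 = 0.1157 → 11.57%.

11.57 mass %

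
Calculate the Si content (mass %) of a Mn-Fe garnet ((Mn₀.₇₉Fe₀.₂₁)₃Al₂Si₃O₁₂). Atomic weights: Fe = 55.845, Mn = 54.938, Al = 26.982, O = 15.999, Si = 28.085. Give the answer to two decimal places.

Molar mass of (Mn₀.₇₉Fe₀.₂₁)₃Al₂Si₃O₁₂: 2.37*54.938 + 0.63*55.845 + 2*26.982 + 3*28.085 + 12*15.999 = 495.592 g/mol.
Mass of Si per formula unit: 3 × 28.085 = 84.255 g.
Weight fraction Si = 84.255 / 495.592 = 0.1700.

17.00 mass %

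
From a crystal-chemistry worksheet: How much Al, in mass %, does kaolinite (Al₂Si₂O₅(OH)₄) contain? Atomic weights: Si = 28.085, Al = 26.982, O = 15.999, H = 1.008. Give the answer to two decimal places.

Molar mass of Al₂Si₂O₅(OH)₄: 2*26.982 + 2*28.085 + 9*15.999 + 4*1.008 = 258.157 g/mol.
Mass of Al per formula unit: 2 × 26.982 = 53.964 g.
Weight fraction Al = 53.964 / 258.157 = 0.2090.

20.90 mass %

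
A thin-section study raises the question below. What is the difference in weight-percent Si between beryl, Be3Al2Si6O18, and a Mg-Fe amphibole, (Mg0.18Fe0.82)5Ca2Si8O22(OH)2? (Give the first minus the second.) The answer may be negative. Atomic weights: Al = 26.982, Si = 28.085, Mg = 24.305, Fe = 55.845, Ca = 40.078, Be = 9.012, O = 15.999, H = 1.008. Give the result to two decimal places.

M(Be3Al2Si6O18) = 537.492 g/mol, so wt% Si = 168.510/537.492 × 100 = 31.35%.
M((Mg0.18Fe0.82)5Ca2Si8O22(OH)2) = 941.667 g/mol, so wt% Si = 224.680/941.667 × 100 = 23.86%.
31.35 − 23.86 = 7.49 pp.

7.49 percentage points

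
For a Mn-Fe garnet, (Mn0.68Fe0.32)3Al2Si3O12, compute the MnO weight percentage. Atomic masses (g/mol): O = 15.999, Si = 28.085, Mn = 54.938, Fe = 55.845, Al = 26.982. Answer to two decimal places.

29.18 wt%

Molar mass of (Mn0.68Fe0.32)3Al2Si3O12 = 2.04×54.938 + 0.96×55.845 + 2×26.982 + 3×28.085 + 12×15.999 = 495.892 g/mol.
Each formula unit contains 2.04 Mn, equivalent to 2.04/1 = 2.0400 mol MnO.
M(MnO) = 1×54.938 + 1×15.999 = 70.937 g/mol.
Mass of MnO per formula unit = 2.0400 × 70.937 = 144.711 g.
MnO wt% = 144.711 / 495.892 × 100 = 29.18%.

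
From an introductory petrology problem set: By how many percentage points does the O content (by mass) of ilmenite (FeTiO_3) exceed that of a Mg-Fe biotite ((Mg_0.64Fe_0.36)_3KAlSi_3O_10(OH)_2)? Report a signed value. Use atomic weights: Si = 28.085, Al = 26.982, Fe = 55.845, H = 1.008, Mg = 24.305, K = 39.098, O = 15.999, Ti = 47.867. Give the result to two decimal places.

-10.90 percentage points

First mineral: 47.997 g O in 151.709 g formula = 31.64 wt% O.
Second mineral: 191.988 g O in 451.317 g formula = 42.54 wt% O.
31.64% − 42.54% gives a difference of -10.90 percentage points.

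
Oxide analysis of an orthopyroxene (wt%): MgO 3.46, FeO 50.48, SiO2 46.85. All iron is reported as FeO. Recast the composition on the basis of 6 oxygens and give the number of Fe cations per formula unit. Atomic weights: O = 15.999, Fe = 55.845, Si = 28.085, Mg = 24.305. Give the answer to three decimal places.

3.46 wt% MgO ÷ 40.304 g/mol = 0.08585 mol, giving 0.08585 Mg and 0.08585 O.
50.48 wt% FeO ÷ 71.844 g/mol = 0.70263 mol, giving 0.70263 Fe and 0.70263 O.
46.85 wt% SiO2 ÷ 60.083 g/mol = 0.77975 mol, giving 0.77975 Si and 1.55950 O.
Oxygen sums to 2.34798; scaling by 6/2.34798 = 2.55539 puts the formula on 6 O.
Fe: 0.70263 × 2.55539 = 1.795 atoms per formula unit.

1.795 Fe apfu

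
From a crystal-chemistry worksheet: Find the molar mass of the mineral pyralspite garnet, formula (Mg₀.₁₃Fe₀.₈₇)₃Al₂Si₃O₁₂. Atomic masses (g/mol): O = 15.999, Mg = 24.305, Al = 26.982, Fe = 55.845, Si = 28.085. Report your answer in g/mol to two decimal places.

485.44 g/mol

M = 0.39·24.305 + 2.61·55.845 + 2·26.982 + 3·28.085 + 12·15.999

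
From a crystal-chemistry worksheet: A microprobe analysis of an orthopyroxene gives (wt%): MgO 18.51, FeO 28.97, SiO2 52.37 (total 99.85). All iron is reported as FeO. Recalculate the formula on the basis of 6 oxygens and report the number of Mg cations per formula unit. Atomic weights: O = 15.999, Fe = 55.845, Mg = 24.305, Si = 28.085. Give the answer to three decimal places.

MgO (M=40.304): mol = 0.45926; Mg = 0.45926, O = 0.45926.
FeO (M=71.844): mol = 0.40323; Fe = 0.40323, O = 0.40323.
SiO2 (M=60.083): mol = 0.87163; Si = 0.87163, O = 1.74326.
ΣO = 2.60575; factor = 6/ΣO = 2.30260.
Mg apfu = 0.45926 × 2.30260 = 1.057.

1.057 Mg apfu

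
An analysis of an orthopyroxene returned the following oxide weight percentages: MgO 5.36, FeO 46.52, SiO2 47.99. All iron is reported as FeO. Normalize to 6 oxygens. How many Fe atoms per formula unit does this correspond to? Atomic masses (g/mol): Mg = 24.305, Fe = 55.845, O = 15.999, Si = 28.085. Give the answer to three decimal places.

MgO: 5.36/40.304 = 0.13299 mol → 0.13299 mol Mg, 0.13299 mol O.
FeO: 46.52/71.844 = 0.64751 mol → 0.64751 mol Fe, 0.64751 mol O.
SiO2: 47.99/60.083 = 0.79873 mol → 0.79873 mol Si, 1.59746 mol O.
Total oxygen = 2.37796 mol. Normalization factor = 6/2.37796 = 2.52317.
Fe per 6 O = 0.64751 × 2.52317 = 1.634.

1.634 Fe apfu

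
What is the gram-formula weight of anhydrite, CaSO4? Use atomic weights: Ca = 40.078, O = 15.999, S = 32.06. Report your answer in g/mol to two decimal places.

M = 1*40.078 + 1*32.06 + 4*15.999

136.13 g/mol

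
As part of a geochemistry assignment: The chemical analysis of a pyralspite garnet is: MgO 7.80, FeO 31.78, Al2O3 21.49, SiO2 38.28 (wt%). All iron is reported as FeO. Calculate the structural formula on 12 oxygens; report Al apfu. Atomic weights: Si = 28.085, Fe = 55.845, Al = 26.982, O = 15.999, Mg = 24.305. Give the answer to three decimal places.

1.990 Al apfu

7.80 wt% MgO ÷ 40.304 g/mol = 0.19353 mol, giving 0.19353 Mg and 0.19353 O.
31.78 wt% FeO ÷ 71.844 g/mol = 0.44235 mol, giving 0.44235 Fe and 0.44235 O.
21.49 wt% Al2O3 ÷ 101.961 g/mol = 0.21077 mol, giving 0.42154 Al and 0.63231 O.
38.28 wt% SiO2 ÷ 60.083 g/mol = 0.63712 mol, giving 0.63712 Si and 1.27424 O.
Oxygen sums to 2.54243; scaling by 12/2.54243 = 4.71989 puts the formula on 12 O.
Al: 0.42154 × 4.71989 = 1.990 atoms per formula unit.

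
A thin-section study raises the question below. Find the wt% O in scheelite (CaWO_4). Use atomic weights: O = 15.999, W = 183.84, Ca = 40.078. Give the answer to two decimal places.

22.23 weight percent

Molar mass of CaWO_4: 1·40.078 + 1·183.84 + 4·15.999 = 287.914 g/mol.
Mass of O per formula unit: 4 × 15.999 = 63.996 g.
Weight fraction O = 63.996 / 287.914 = 0.2223.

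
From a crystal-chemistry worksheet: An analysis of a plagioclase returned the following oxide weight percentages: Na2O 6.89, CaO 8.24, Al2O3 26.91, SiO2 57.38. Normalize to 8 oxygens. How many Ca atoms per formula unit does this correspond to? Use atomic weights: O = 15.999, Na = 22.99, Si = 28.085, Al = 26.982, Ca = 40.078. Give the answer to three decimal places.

6.89 wt% Na2O ÷ 61.979 g/mol = 0.11117 mol, giving 0.22234 Na and 0.11117 O.
8.24 wt% CaO ÷ 56.077 g/mol = 0.14694 mol, giving 0.14694 Ca and 0.14694 O.
26.91 wt% Al2O3 ÷ 101.961 g/mol = 0.26392 mol, giving 0.52784 Al and 0.79176 O.
57.38 wt% SiO2 ÷ 60.083 g/mol = 0.95501 mol, giving 0.95501 Si and 1.91002 O.
Oxygen sums to 2.95989; scaling by 8/2.95989 = 2.70280 puts the formula on 8 O.
Ca: 0.14694 × 2.70280 = 0.397 atoms per formula unit.

0.397 Ca apfu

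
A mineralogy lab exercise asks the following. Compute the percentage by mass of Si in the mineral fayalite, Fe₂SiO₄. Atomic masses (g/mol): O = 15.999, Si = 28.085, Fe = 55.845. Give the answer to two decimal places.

Formula mass = 2*55.845 + 1*28.085 + 4*15.999 = 203.771 g/mol, of which 28.085 g is Si.
So Si makes up 28.085/203.771 = 0.1378 of the mass, i.e. 13.78%.

13.78 wt%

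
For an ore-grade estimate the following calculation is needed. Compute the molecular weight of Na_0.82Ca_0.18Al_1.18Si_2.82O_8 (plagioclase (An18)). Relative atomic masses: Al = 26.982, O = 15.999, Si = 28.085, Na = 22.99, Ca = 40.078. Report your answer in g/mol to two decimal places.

The formula mass is the sum 0.82(22.99) + 0.18(40.078) + 1.18(26.982) + 2.82(28.085) + 8(15.999).

265.10 g/mol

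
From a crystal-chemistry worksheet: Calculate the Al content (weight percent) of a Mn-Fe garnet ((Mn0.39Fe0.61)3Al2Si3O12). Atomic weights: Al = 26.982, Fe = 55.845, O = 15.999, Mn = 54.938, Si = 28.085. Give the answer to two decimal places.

M((Mn0.39Fe0.61)3Al2Si3O12) = 496.681 g/mol.
Al contributes 2 × 26.982 = 53.964 g per mole.
53.964/496.681 = 0.1086 → 10.86%.

10.86 weight percent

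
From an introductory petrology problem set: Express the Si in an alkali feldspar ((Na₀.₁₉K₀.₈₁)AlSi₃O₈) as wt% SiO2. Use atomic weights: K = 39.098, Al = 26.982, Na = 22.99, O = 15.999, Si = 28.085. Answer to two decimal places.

65.48 wt%

M((Na₀.₁₉K₀.₈₁)AlSi₃O₈) = 275.266 g/mol; M(SiO2) = 60.083 g/mol.
Moles SiO2 per formula unit = 3 Si ÷ 1 = 3.0000.
SiO2 fraction = (3.0000 × 60.083) / 275.266 = 180.249/275.266 = 0.6548.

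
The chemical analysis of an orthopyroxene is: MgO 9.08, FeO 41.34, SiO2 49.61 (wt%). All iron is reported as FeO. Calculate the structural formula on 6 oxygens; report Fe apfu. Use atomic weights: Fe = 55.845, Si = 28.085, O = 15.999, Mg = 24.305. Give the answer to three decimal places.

1.408 Fe apfu

9.08 wt% MgO ÷ 40.304 g/mol = 0.22529 mol, giving 0.22529 Mg and 0.22529 O.
41.34 wt% FeO ÷ 71.844 g/mol = 0.57541 mol, giving 0.57541 Fe and 0.57541 O.
49.61 wt% SiO2 ÷ 60.083 g/mol = 0.82569 mol, giving 0.82569 Si and 1.65138 O.
Oxygen sums to 2.45208; scaling by 6/2.45208 = 2.44690 puts the formula on 6 O.
Fe: 0.57541 × 2.44690 = 1.408 atoms per formula unit.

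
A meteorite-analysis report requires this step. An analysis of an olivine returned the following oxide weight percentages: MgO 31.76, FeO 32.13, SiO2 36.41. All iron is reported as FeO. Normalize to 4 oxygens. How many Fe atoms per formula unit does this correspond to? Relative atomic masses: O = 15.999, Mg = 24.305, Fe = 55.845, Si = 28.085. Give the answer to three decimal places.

0.731 Fe apfu

31.76 wt% MgO ÷ 40.304 g/mol = 0.78801 mol, giving 0.78801 Mg and 0.78801 O.
32.13 wt% FeO ÷ 71.844 g/mol = 0.44722 mol, giving 0.44722 Fe and 0.44722 O.
36.41 wt% SiO2 ÷ 60.083 g/mol = 0.60600 mol, giving 0.60600 Si and 1.21200 O.
Oxygen sums to 2.44723; scaling by 4/2.44723 = 1.63450 puts the formula on 4 O.
Fe: 0.44722 × 1.63450 = 0.731 atoms per formula unit.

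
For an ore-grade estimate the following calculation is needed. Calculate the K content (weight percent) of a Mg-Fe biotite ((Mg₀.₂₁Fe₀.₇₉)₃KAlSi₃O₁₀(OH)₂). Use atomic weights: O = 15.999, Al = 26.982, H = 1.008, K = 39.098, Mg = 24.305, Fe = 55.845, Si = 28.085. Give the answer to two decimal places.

7.95 weight percent

Molar mass of (Mg₀.₂₁Fe₀.₇₉)₃KAlSi₃O₁₀(OH)₂: 0.63×24.305 + 2.37×55.845 + 1×39.098 + 1×26.982 + 3×28.085 + 12×15.999 + 2×1.008 = 492.004 g/mol.
Mass of K per formula unit: 1 × 39.098 = 39.098 g.
Weight fraction K = 39.098 / 492.004 = 0.0795.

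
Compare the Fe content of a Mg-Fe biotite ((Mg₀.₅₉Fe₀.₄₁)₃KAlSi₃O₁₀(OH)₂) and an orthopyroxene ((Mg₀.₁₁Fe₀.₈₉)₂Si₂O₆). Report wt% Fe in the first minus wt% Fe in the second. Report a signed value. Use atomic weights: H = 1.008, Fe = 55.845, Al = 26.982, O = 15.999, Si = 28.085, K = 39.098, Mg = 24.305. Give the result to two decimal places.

-23.63 percentage points

First mineral: 68.689 g Fe in 456.048 g formula = 15.06 wt% Fe.
Second mineral: 99.404 g Fe in 256.915 g formula = 38.69 wt% Fe.
15.06% − 38.69% gives a difference of -23.63 percentage points.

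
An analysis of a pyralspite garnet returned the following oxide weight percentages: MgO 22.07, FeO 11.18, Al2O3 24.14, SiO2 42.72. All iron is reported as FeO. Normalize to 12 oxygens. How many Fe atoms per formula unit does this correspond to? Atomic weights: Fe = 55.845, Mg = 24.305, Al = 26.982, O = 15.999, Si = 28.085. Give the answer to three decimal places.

MgO (M=40.304): mol = 0.54759; Mg = 0.54759, O = 0.54759.
FeO (M=71.844): mol = 0.15561; Fe = 0.15561, O = 0.15561.
Al2O3 (M=101.961): mol = 0.23676; Al = 0.47352, O = 0.71028.
SiO2 (M=60.083): mol = 0.71102; Si = 0.71102, O = 1.42204.
ΣO = 2.83552; factor = 12/ΣO = 4.23203.
Fe apfu = 0.15561 × 4.23203 = 0.659.

0.659 Fe apfu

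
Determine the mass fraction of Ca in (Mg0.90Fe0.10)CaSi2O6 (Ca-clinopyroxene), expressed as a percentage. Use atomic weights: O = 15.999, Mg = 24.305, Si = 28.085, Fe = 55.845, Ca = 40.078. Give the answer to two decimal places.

18.24 mass %

M((Mg0.90Fe0.10)CaSi2O6) = 219.701 g/mol.
Ca contributes 1 × 40.078 = 40.078 g per mole.
40.078/219.701 = 0.1824 → 18.24%.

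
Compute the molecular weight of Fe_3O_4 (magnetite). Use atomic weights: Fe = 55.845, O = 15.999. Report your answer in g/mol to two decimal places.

Fe: 3 × 55.845 = 167.5350
O: 4 × 15.999 = 63.9960
Summing the contributions gives the formula mass.

231.53 g/mol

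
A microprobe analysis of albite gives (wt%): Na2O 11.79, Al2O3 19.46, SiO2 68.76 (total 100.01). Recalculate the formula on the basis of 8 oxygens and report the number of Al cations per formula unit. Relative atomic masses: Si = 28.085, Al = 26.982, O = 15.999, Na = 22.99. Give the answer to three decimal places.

1.001 Al apfu

Na2O: 11.79/61.979 = 0.19023 mol → 0.38046 mol Na, 0.19023 mol O.
Al2O3: 19.46/101.961 = 0.19086 mol → 0.38172 mol Al, 0.57258 mol O.
SiO2: 68.76/60.083 = 1.14442 mol → 1.14442 mol Si, 2.28884 mol O.
Total oxygen = 3.05165 mol. Normalization factor = 8/3.05165 = 2.62153.
Al per 8 O = 0.38172 × 2.62153 = 1.001.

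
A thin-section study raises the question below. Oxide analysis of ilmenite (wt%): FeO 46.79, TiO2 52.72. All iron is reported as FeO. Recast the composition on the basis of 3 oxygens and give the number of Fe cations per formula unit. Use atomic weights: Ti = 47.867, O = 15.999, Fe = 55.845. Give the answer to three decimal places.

46.79 wt% FeO ÷ 71.844 g/mol = 0.65127 mol, giving 0.65127 Fe and 0.65127 O.
52.72 wt% TiO2 ÷ 79.865 g/mol = 0.66011 mol, giving 0.66011 Ti and 1.32022 O.
Oxygen sums to 1.97149; scaling by 3/1.97149 = 1.52169 puts the formula on 3 O.
Fe: 0.65127 × 1.52169 = 0.991 atoms per formula unit.

0.991 Fe apfu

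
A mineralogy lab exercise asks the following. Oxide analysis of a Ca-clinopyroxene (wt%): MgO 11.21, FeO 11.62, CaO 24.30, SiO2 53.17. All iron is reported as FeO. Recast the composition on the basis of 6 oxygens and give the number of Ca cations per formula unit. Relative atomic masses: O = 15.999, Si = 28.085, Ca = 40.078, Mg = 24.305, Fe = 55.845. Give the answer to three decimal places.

0.984 Ca apfu

MgO (M=40.304): mol = 0.27814; Mg = 0.27814, O = 0.27814.
FeO (M=71.844): mol = 0.16174; Fe = 0.16174, O = 0.16174.
CaO (M=56.077): mol = 0.43333; Ca = 0.43333, O = 0.43333.
SiO2 (M=60.083): mol = 0.88494; Si = 0.88494, O = 1.76988.
ΣO = 2.64309; factor = 6/ΣO = 2.27007.
Ca apfu = 0.43333 × 2.27007 = 0.984.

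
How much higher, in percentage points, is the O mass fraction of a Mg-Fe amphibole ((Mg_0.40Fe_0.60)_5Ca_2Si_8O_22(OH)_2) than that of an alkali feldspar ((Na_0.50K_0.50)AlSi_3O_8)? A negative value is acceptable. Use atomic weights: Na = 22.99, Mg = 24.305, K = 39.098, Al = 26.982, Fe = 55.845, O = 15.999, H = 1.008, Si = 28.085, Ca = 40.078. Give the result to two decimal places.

First mineral: 383.976 g O in 906.973 g formula = 42.34 wt% O.
Second mineral: 127.992 g O in 270.273 g formula = 47.36 wt% O.
42.34% − 47.36% gives a difference of -5.02 percentage points.

-5.02 percentage points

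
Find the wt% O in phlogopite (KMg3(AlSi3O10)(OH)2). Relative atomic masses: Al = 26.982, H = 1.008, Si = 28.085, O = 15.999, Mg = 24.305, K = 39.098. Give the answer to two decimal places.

46.01 wt%

Formula mass = 1·39.098 + 3·24.305 + 1·26.982 + 3·28.085 + 12·15.999 + 2·1.008 = 417.254 g/mol, of which 191.988 g is O.
So O makes up 191.988/417.254 = 0.4601 of the mass, i.e. 46.01%.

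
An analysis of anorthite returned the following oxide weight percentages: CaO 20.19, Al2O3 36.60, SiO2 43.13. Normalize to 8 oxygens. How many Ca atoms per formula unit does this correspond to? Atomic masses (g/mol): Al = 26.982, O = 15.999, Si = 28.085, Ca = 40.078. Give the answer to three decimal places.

1.003 Ca apfu

CaO: 20.19/56.077 = 0.36004 mol → 0.36004 mol Ca, 0.36004 mol O.
Al2O3: 36.60/101.961 = 0.35896 mol → 0.71792 mol Al, 1.07688 mol O.
SiO2: 43.13/60.083 = 0.71784 mol → 0.71784 mol Si, 1.43568 mol O.
Total oxygen = 2.87260 mol. Normalization factor = 8/2.87260 = 2.78493.
Ca per 8 O = 0.36004 × 2.78493 = 1.003.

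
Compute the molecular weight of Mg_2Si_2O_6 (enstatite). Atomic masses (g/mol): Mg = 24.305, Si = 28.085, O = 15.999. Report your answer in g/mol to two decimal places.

Mg: 2 × 24.305 = 48.6100
Si: 2 × 28.085 = 56.1700
O: 6 × 15.999 = 95.9940
Summing the contributions gives the formula mass.

200.77 g/mol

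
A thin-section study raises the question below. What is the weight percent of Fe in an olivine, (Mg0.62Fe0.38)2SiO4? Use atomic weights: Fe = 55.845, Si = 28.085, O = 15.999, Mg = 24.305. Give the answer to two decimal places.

Formula mass = 1.24*24.305 + 0.76*55.845 + 1*28.085 + 4*15.999 = 164.661 g/mol, of which 42.442 g is Fe.
So Fe makes up 42.442/164.661 = 0.2578 of the mass, i.e. 25.78%.

25.78 wt%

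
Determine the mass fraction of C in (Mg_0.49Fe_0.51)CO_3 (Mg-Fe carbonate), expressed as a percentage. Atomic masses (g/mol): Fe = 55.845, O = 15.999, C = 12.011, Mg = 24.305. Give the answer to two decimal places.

M((Mg_0.49Fe_0.51)CO_3) = 100.398 g/mol.
C contributes 1 × 12.011 = 12.011 g per mole.
12.011/100.398 = 0.1196 → 11.96%.

11.96 mass %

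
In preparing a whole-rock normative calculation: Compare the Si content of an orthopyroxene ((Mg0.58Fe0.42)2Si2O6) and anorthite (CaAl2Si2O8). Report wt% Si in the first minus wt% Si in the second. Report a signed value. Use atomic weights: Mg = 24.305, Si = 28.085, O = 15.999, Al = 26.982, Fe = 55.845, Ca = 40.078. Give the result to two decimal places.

M((Mg0.58Fe0.42)2Si2O6) = 227.268 g/mol, so wt% Si = 56.170/227.268 × 100 = 24.72%.
M(CaAl2Si2O8) = 278.204 g/mol, so wt% Si = 56.170/278.204 × 100 = 20.19%.
24.72 − 20.19 = 4.53 pp.

4.53 percentage points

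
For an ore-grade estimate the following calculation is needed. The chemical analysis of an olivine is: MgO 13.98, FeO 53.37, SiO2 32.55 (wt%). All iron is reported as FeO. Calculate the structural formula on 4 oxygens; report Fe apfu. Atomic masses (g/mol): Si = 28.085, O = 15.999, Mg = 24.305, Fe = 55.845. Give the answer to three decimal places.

13.98 wt% MgO ÷ 40.304 g/mol = 0.34686 mol, giving 0.34686 Mg and 0.34686 O.
53.37 wt% FeO ÷ 71.844 g/mol = 0.74286 mol, giving 0.74286 Fe and 0.74286 O.
32.55 wt% SiO2 ÷ 60.083 g/mol = 0.54175 mol, giving 0.54175 Si and 1.08350 O.
Oxygen sums to 2.17322; scaling by 4/2.17322 = 1.84059 puts the formula on 4 O.
Fe: 0.74286 × 1.84059 = 1.367 atoms per formula unit.

1.367 Fe apfu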